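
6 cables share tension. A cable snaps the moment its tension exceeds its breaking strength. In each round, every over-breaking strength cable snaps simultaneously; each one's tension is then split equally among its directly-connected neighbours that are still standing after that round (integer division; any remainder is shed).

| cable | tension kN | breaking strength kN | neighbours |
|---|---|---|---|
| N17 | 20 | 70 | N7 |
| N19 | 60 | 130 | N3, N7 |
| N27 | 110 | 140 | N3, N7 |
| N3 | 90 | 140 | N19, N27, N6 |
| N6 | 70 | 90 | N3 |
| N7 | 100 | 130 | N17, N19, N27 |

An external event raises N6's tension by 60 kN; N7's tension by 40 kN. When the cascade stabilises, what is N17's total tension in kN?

Round 1 — N6 at 130 > 90; N7 at 140 > 130. N6, N7 snap.
  N6 sheds 130 kN to N3: 130 each.
    N3: 90+130 = 220 > 140
  N7 sheds 140 kN to N17, N19, N27: 46 each (2 lost).
    N17: 20+46 = 66 ≤ 70
    N19: 60+46 = 106 ≤ 130
    N27: 110+46 = 156 > 140
Round 2 — N27, N3 snap.
  N27 sheds 156 kN: no online neighbours, lost.
  N3 sheds 220 kN to N19: 220 each.
    N19: 106+220 = 326 > 130
Round 3 — N19 snaps.
  N19 sheds 326 kN: no online neighbours, lost.
No further breaks.

66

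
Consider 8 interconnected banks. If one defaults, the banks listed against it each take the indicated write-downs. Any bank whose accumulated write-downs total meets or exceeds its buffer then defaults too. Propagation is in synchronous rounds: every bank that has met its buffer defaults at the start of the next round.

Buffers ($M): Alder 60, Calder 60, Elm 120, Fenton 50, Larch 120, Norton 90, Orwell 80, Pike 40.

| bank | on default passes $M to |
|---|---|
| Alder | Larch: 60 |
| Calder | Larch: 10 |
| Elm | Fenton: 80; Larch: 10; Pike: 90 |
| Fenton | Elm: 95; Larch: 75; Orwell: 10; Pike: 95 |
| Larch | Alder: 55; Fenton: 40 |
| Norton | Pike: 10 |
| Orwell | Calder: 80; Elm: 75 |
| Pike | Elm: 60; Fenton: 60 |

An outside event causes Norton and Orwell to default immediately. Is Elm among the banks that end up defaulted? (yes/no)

Round 1 — Norton, Orwell default (initial).
  Calder: +80 → 80 ≥ 60
  Elm: +75 → 75 < 120
  Pike: +10 → 10 < 40
Round 2 — Calder defaults.
  Larch: +10 → 10 < 120
No further defaults.

no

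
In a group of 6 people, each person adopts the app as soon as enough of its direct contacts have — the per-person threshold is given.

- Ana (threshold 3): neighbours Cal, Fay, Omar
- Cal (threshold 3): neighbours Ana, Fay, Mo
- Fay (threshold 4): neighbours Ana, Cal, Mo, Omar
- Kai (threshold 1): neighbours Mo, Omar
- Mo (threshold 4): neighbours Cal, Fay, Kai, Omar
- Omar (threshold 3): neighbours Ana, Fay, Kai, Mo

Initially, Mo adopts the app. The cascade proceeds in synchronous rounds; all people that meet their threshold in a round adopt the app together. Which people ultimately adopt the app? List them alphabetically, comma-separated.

Kai, Mo

Round 1 — Mo adopts the app (initial).
Round 2 — checking thresholds:
  Cal: 1 of 3 neighbours < 3, holds.
  Fay: 1 of 4 neighbours < 4, holds.
  Kai: 1 of 2 neighbours ≥ 1, adopts the app.
  Omar: 1 of 4 neighbours < 3, holds.
Round 3 — no new adoptions; cascade stops.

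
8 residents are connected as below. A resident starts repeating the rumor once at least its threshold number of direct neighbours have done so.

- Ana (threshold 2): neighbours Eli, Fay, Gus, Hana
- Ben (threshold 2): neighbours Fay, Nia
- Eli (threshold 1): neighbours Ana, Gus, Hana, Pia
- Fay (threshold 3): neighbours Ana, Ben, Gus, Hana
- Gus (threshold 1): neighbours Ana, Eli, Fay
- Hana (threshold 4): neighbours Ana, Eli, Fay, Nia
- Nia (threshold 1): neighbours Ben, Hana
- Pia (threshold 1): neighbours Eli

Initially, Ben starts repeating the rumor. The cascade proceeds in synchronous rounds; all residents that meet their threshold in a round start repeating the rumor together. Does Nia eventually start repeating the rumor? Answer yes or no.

yes

Round 1 — Ben starts repeating the rumor (initial).
Round 2 — checking thresholds:
  Fay: 1 of 4 neighbours < 3, holds.
  Nia: 1 of 2 neighbours ≥ 1, starts repeating the rumor.
Round 3 — no new spreads; cascade stops.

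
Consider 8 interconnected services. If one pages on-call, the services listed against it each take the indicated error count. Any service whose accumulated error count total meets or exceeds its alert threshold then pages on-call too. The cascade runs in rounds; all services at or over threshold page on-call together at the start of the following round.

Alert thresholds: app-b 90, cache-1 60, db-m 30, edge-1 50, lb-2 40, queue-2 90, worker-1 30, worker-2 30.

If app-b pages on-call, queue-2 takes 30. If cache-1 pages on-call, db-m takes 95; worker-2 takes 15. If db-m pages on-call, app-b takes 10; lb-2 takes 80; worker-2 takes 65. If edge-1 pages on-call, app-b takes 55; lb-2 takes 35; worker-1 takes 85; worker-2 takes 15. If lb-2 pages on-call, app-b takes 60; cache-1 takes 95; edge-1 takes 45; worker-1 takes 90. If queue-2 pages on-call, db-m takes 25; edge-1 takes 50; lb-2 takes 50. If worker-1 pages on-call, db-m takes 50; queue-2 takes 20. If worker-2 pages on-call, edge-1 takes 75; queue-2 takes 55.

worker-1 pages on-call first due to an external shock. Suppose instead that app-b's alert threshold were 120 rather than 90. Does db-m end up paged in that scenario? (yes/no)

yes

With app-b's alert threshold at 120:
Round 1 — worker-1 pages on-call (initial).
  db-m: +50 → 50 ≥ 30
  queue-2: +20 → 20 < 90
Round 2 — db-m pages on-call.
  app-b: +10 → 10 < 120
  lb-2: +80 → 80 ≥ 40
  worker-2: +65 → 65 ≥ 30
Round 3 — lb-2, worker-2 page on-call.
  app-b: +60 → 70 < 120
  cache-1: +95 → 95 ≥ 60
  edge-1: +45+75 → 120 ≥ 50
  queue-2: +55 → 75 < 90
Round 4 — cache-1, edge-1 page on-call.
  app-b: +55 → 125 ≥ 120
Round 5 — app-b pages on-call.
  queue-2: +30 → 105 ≥ 90
Round 6 — queue-2 pages on-call.
No further pages.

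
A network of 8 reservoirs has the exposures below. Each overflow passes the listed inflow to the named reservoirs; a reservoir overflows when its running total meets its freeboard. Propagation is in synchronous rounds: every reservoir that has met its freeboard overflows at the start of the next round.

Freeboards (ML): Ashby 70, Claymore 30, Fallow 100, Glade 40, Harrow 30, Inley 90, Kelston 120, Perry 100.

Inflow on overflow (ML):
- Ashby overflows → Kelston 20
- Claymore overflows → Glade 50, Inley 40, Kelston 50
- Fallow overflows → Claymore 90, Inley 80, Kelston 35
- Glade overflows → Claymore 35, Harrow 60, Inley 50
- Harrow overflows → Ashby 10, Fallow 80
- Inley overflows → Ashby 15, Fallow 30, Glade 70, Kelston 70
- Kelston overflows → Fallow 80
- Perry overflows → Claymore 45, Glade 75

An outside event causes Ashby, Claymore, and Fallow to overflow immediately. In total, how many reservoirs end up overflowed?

Round 1 — Ashby, Claymore, Fallow overflow (initial).
  Glade: +50 → 50 ≥ 40
  Inley: +40+80 → 120 ≥ 90
  Kelston: +20+50+35 → 105 < 120
Round 2 — Glade, Inley overflow.
  Harrow: +60 → 60 ≥ 30
  Kelston: +70 → 175 ≥ 120
Round 3 — Harrow, Kelston overflow.
No further overflows.

7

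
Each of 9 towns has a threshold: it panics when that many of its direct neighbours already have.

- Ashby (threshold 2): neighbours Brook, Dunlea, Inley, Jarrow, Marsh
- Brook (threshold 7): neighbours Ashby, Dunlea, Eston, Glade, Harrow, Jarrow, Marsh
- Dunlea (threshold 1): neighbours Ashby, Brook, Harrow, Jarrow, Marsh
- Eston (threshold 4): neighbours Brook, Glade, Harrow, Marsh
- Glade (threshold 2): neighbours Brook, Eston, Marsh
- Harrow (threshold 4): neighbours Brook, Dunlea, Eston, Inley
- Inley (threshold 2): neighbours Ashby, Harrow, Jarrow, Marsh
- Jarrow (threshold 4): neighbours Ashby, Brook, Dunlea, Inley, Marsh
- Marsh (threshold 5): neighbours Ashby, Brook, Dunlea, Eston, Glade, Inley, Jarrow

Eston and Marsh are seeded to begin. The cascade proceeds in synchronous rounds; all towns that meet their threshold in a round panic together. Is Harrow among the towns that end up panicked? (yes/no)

Round 1 — Eston, Marsh panic (initial).
Round 2 — checking thresholds:
  Ashby: 1 of 5 neighbours < 2, below threshold.
  Brook: 2 of 7 neighbours < 7, below threshold.
  Dunlea: 1 of 5 neighbours ≥ 1, panics.
  Glade: 2 of 3 neighbours ≥ 2, panics.
  Harrow: 1 of 4 neighbours < 4, below threshold.
  Inley: 1 of 4 neighbours < 2, below threshold.
  Jarrow: 1 of 5 neighbours < 4, below threshold.
Round 3 — checking thresholds:
  Ashby: 2 of 5 neighbours ≥ 2, panics.
  Brook: 4 of 7 neighbours < 7, below threshold.
  Harrow: 2 of 4 neighbours < 4, below threshold.
  Inley: 1 of 4 neighbours < 2, below threshold.
  Jarrow: 2 of 5 neighbours < 4, below threshold.
Round 4 — checking thresholds:
  Brook: 5 of 7 neighbours < 7, below threshold.
  Harrow: 2 of 4 neighbours < 4, below threshold.
  Inley: 2 of 4 neighbours ≥ 2, panics.
  Jarrow: 3 of 5 neighbours < 4, below threshold.
Round 5 — checking thresholds:
  Brook: 5 of 7 neighbours < 7, below threshold.
  Harrow: 3 of 4 neighbours < 4, below threshold.
  Jarrow: 4 of 5 neighbours ≥ 4, panics.
Round 6 — no new panics; cascade stops.

no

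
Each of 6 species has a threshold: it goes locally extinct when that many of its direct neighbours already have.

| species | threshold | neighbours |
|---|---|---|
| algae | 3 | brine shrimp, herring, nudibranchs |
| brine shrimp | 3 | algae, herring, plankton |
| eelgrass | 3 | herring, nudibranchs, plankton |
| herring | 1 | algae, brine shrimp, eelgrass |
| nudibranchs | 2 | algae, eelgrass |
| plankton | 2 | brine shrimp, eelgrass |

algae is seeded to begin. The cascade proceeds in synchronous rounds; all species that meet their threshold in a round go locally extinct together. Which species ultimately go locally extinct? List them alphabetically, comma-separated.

algae, herring

Round 1 — algae goes locally extinct (initial).
Round 2 — checking thresholds:
  brine shrimp: 1 of 3 neighbours < 3, holds.
  herring: 1 of 3 neighbours ≥ 1, goes locally extinct.
  nudibranchs: 1 of 2 neighbours < 2, holds.
Round 3 — no new extinctions; cascade stops.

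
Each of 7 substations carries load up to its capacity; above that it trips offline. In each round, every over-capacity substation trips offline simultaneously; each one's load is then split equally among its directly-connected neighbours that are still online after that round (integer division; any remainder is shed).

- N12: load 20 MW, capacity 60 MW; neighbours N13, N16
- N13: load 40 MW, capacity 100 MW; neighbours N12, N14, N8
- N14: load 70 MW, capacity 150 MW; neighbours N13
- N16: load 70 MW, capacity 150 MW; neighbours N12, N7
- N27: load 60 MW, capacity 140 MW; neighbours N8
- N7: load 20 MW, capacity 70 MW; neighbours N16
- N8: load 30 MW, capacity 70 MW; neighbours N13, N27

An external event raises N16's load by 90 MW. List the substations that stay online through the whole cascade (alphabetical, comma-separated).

Round 1 — N16 at 160 > 150. N16 trips offline.
  N16 sheds 160 MW to N12, N7: 80 each.
    N12: 20+80 = 100 > 60
    N7: 20+80 = 100 > 70
Round 2 — N12, N7 trip offline.
  N12 sheds 100 MW to N13: 100 each.
    N13: 40+100 = 140 > 100
  N7 sheds 100 MW: no online neighbours, lost.
Round 3 — N13 trips offline.
  N13 sheds 140 MW to N14, N8: 70 each.
    N14: 70+70 = 140 ≤ 150
    N8: 30+70 = 100 > 70
Round 4 — N8 trips offline.
  N8 sheds 100 MW to N27: 100 each.
    N27: 60+100 = 160 > 140
Round 5 — N27 trips offline.
  N27 sheds 160 MW: no online neighbours, lost.
No further trips.

N14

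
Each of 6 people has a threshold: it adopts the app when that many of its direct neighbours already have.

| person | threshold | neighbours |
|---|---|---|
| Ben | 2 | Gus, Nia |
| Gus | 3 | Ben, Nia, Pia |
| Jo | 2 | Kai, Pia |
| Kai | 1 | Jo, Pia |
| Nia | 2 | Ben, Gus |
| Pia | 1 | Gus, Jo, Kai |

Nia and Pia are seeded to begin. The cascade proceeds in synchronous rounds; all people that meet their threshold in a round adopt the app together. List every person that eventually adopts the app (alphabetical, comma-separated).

Jo, Kai, Nia, Pia

Round 1 — Nia, Pia adopt the app (initial).
Round 2 — checking thresholds:
  Ben: 1 of 2 neighbours < 2, holds.
  Gus: 2 of 3 neighbours < 3, holds.
  Jo: 1 of 2 neighbours < 2, holds.
  Kai: 1 of 2 neighbours ≥ 1, adopts the app.
Round 3 — checking thresholds:
  Ben: 1 of 2 neighbours < 2, holds.
  Gus: 2 of 3 neighbours < 3, holds.
  Jo: 2 of 2 neighbours ≥ 2, adopts the app.
Round 4 — no new adoptions; cascade stops.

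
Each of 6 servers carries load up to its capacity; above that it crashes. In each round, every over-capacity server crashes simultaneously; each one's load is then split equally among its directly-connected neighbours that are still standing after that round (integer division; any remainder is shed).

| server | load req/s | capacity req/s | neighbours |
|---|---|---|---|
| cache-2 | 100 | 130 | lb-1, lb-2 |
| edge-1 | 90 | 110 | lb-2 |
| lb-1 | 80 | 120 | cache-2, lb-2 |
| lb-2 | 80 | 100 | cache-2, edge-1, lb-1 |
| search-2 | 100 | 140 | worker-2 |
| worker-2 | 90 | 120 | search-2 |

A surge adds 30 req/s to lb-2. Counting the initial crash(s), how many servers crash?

4

Round 1 — lb-2 at 110 > 100. lb-2 crashes.
  lb-2 sheds 110 req/s to cache-2, edge-1, lb-1: 36 each (2 lost).
    cache-2: 100+36 = 136 > 130
    edge-1: 90+36 = 126 > 110
    lb-1: 80+36 = 116 ≤ 120
Round 2 — cache-2, edge-1 crash.
  cache-2 sheds 136 req/s to lb-1: 136 each.
    lb-1: 116+136 = 252 > 120
  edge-1 sheds 126 req/s: no online neighbours, lost.
Round 3 — lb-1 crashes.
  lb-1 sheds 252 req/s: no online neighbours, lost.
No further crashes.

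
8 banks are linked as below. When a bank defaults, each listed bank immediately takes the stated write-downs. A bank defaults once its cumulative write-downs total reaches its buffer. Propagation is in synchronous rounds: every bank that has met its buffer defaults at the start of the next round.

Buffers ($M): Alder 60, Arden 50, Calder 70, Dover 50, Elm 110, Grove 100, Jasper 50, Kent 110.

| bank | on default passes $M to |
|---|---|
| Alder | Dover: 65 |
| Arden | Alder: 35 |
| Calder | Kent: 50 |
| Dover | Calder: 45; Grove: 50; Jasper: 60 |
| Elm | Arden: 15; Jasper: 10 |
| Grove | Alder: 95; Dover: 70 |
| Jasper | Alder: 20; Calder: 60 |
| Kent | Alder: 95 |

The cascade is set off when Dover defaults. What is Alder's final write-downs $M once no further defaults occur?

20

Round 1 — Dover defaults (initial).
  Calder: +45 → 45 < 70
  Grove: +50 → 50 < 100
  Jasper: +60 → 60 ≥ 50
Round 2 — Jasper defaults.
  Alder: +20 → 20 < 60
  Calder: +60 → 105 ≥ 70
Round 3 — Calder defaults.
  Kent: +50 → 50 < 110
No further defaults.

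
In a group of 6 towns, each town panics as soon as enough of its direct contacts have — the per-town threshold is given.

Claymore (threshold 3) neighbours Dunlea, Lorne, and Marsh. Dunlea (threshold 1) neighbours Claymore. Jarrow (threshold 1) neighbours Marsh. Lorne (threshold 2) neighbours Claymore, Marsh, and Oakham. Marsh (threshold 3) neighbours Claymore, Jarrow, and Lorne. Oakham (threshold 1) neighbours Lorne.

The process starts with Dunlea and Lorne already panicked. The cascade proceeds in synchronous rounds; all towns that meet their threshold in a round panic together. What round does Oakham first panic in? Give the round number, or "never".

2

Round 1 — Dunlea, Lorne panic (initial).
Round 2 — checking thresholds:
  Claymore: 2 of 3 neighbours < 3, holds.
  Marsh: 1 of 3 neighbours < 3, holds.
  Oakham: 1 of 1 neighbours ≥ 1, panics.
Round 3 — no new panics; cascade stops.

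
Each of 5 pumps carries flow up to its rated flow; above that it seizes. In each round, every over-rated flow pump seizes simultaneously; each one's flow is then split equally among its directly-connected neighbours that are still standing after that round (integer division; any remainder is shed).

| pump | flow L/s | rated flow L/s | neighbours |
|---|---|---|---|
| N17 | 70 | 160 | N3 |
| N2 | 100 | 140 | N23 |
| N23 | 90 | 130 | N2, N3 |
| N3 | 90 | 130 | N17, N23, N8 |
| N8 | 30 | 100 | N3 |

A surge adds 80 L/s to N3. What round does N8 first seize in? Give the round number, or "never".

never

Round 1 — N3 at 170 > 130. N3 seizes.
  N3 sheds 170 L/s to N17, N23, N8: 56 each (2 lost).
    N17: 70+56 = 126 ≤ 160
    N23: 90+56 = 146 > 130
    N8: 30+56 = 86 ≤ 100
Round 2 — N23 seizes.
  N23 sheds 146 L/s to N2: 146 each.
    N2: 100+146 = 246 > 140
Round 3 — N2 seizes.
  N2 sheds 246 L/s: no online neighbours, lost.
No further seizures.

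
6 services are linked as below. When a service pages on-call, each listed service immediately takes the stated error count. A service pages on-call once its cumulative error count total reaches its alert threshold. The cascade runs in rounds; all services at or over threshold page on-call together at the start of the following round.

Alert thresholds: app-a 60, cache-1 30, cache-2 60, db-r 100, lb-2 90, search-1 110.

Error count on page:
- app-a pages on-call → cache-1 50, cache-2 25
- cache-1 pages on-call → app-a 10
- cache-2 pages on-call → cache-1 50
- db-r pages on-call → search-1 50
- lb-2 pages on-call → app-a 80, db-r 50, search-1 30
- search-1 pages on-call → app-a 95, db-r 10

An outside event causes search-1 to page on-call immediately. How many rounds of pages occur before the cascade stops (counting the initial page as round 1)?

Round 1 — search-1 pages on-call (initial).
  app-a: +95 → 95 ≥ 60
  db-r: +10 → 10 < 100
Round 2 — app-a pages on-call.
  cache-1: +50 → 50 ≥ 30
  cache-2: +25 → 25 < 60
Round 3 — cache-1 pages on-call.
No further pages.

3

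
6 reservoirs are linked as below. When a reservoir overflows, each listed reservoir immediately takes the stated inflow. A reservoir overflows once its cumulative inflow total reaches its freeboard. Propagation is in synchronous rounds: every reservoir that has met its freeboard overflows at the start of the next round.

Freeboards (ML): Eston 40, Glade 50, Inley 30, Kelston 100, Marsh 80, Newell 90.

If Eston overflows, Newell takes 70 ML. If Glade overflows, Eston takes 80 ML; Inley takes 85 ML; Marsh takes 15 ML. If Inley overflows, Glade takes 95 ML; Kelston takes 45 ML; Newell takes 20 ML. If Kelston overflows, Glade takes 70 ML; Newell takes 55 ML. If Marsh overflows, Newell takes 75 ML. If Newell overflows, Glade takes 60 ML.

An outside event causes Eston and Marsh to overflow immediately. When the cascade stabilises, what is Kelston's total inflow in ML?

45

Round 1 — Eston, Marsh overflow (initial).
  Newell: +70+75 → 145 ≥ 90
Round 2 — Newell overflows.
  Glade: +60 → 60 ≥ 50
Round 3 — Glade overflows.
  Inley: +85 → 85 ≥ 30
Round 4 — Inley overflows.
  Kelston: +45 → 45 < 100
No further overflows.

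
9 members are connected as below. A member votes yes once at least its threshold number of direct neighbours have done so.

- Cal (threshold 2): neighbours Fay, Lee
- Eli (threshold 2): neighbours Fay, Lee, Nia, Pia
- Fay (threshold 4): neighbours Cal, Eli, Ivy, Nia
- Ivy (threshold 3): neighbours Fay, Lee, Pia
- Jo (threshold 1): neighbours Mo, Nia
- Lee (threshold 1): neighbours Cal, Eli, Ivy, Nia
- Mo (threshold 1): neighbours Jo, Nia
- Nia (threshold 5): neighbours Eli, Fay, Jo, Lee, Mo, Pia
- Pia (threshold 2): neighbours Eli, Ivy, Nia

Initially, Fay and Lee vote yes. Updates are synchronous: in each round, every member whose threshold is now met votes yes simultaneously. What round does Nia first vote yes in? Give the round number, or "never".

Round 1 — Fay, Lee vote yes (initial).
Round 2 — checking thresholds:
  Cal: 2 of 2 neighbours ≥ 2, votes yes.
  Eli: 2 of 4 neighbours ≥ 2, votes yes.
  Ivy: 2 of 3 neighbours < 3, below threshold.
  Nia: 2 of 6 neighbours < 5, below threshold.
Round 3 — no new yes votes; cascade stops.

never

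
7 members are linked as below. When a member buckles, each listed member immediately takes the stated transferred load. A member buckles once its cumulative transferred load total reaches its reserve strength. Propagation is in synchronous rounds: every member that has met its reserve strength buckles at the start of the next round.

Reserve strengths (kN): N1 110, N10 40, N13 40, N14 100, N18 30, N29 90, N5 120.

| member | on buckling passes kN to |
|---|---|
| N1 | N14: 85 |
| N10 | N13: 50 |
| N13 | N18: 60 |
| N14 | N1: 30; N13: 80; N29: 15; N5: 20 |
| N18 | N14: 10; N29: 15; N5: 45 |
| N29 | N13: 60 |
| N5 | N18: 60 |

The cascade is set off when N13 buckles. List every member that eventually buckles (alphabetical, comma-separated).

Round 1 — N13 buckles (initial).
  N18: +60 → 60 ≥ 30
Round 2 — N18 buckles.
  N14: +10 → 10 < 100
  N29: +15 → 15 < 90
  N5: +45 → 45 < 120
No further bucklings.

N13, N18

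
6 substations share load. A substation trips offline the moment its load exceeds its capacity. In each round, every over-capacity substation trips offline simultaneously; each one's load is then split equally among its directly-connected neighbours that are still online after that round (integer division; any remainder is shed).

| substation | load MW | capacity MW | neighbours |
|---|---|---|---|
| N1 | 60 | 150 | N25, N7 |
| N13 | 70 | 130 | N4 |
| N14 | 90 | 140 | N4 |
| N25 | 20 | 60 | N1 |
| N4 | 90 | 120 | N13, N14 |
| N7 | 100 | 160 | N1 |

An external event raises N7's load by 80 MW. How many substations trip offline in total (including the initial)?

3

Round 1 — N7 at 180 > 160. N7 trips offline.
  N7 sheds 180 MW to N1: 180 each.
    N1: 60+180 = 240 > 150
Round 2 — N1 trips offline.
  N1 sheds 240 MW to N25: 240 each.
    N25: 20+240 = 260 > 60
Round 3 — N25 trips offline.
  N25 sheds 260 MW: no online neighbours, lost.
No further trips.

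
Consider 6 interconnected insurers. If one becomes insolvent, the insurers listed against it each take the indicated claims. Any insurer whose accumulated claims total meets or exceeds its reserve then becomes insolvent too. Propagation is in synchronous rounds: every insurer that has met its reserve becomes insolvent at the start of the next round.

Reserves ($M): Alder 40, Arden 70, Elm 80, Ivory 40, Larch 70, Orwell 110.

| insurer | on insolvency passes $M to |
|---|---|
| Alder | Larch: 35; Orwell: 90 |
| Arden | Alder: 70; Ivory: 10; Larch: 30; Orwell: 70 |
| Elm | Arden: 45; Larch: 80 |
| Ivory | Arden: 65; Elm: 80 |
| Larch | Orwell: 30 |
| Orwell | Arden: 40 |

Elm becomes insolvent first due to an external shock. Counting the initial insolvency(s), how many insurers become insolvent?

Round 1 — Elm becomes insolvent (initial).
  Arden: +45 → 45 < 70
  Larch: +80 → 80 ≥ 70
Round 2 — Larch becomes insolvent.
  Orwell: +30 → 30 < 110
No further insolvencies.

2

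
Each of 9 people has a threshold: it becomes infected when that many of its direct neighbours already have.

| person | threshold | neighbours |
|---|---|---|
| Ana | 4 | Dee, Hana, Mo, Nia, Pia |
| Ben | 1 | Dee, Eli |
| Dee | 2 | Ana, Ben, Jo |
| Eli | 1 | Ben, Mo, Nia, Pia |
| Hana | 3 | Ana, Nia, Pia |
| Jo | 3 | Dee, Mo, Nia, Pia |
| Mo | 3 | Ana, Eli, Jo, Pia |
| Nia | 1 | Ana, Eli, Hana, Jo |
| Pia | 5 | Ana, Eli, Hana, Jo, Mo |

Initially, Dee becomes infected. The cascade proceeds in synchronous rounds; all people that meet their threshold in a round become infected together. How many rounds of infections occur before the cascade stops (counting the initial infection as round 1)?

Round 1 — Dee becomes infected (initial).
Round 2 — checking thresholds:
  Ana: 1 of 5 neighbours < 4, not yet.
  Ben: 1 of 2 neighbours ≥ 1, becomes infected.
  Jo: 1 of 4 neighbours < 3, not yet.
Round 3 — checking thresholds:
  Ana: 1 of 5 neighbours < 4, not yet.
  Eli: 1 of 4 neighbours ≥ 1, becomes infected.
  Jo: 1 of 4 neighbours < 3, not yet.
Round 4 — checking thresholds:
  Ana: 1 of 5 neighbours < 4, not yet.
  Jo: 1 of 4 neighbours < 3, not yet.
  Mo: 1 of 4 neighbours < 3, not yet.
  Nia: 1 of 4 neighbours ≥ 1, becomes infected.
  Pia: 1 of 5 neighbours < 5, not yet.
Round 5 — no new infections; cascade stops.

4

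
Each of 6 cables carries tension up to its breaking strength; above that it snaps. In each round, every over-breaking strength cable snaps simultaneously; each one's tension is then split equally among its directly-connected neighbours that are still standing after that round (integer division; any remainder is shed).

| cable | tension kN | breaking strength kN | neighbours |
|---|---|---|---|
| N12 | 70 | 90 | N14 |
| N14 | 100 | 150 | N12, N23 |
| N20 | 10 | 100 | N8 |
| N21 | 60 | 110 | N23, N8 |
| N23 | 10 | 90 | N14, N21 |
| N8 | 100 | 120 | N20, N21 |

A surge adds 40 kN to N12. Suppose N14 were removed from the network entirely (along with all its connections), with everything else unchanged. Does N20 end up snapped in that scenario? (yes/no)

With N14 removed:
Round 1 — N12 at 110 > 90. N12 snaps.
  N12 sheds 110 kN: no online neighbours, lost.
No further breaks.

no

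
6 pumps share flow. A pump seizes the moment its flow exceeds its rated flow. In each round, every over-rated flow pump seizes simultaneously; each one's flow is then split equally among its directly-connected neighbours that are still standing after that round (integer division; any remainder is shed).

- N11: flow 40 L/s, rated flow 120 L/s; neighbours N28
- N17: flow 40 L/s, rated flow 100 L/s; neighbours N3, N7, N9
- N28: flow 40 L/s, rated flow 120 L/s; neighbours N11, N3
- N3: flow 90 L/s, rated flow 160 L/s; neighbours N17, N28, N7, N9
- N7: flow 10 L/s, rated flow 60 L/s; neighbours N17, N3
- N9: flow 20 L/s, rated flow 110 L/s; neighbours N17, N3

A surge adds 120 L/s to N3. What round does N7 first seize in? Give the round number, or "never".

Round 1 — N3 at 210 > 160. N3 seizes.
  N3 sheds 210 L/s to N17, N28, N7, N9: 52 each (2 lost).
    N17: 40+52 = 92 ≤ 100
    N28: 40+52 = 92 ≤ 120
    N7: 10+52 = 62 > 60
    N9: 20+52 = 72 ≤ 110
Round 2 — N7 seizes.
  N7 sheds 62 L/s to N17: 62 each.
    N17: 92+62 = 154 > 100
Round 3 — N17 seizes.
  N17 sheds 154 L/s to N9: 154 each.
    N9: 72+154 = 226 > 110
Round 4 — N9 seizes.
  N9 sheds 226 L/s: no online neighbours, lost.
No further seizures.

2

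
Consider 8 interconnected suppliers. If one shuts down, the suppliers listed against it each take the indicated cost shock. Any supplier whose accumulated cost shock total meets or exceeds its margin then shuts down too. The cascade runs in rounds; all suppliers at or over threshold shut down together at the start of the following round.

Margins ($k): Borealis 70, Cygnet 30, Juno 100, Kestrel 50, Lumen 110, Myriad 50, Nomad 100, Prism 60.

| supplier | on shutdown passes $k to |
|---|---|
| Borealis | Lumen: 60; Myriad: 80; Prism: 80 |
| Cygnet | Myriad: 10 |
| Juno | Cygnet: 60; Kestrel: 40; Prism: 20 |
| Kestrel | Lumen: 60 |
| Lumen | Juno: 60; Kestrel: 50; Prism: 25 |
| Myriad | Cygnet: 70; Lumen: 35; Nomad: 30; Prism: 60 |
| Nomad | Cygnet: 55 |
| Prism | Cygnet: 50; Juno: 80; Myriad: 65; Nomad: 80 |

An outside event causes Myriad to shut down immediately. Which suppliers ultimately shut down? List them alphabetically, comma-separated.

Cygnet, Myriad, Nomad, Prism

Round 1 — Myriad shuts down (initial).
  Cygnet: +70 → 70 ≥ 30
  Lumen: +35 → 35 < 110
  Nomad: +30 → 30 < 100
  Prism: +60 → 60 ≥ 60
Round 2 — Cygnet, Prism shut down.
  Juno: +80 → 80 < 100
  Nomad: +80 → 110 ≥ 100
Round 3 — Nomad shuts down.
No further shutdowns.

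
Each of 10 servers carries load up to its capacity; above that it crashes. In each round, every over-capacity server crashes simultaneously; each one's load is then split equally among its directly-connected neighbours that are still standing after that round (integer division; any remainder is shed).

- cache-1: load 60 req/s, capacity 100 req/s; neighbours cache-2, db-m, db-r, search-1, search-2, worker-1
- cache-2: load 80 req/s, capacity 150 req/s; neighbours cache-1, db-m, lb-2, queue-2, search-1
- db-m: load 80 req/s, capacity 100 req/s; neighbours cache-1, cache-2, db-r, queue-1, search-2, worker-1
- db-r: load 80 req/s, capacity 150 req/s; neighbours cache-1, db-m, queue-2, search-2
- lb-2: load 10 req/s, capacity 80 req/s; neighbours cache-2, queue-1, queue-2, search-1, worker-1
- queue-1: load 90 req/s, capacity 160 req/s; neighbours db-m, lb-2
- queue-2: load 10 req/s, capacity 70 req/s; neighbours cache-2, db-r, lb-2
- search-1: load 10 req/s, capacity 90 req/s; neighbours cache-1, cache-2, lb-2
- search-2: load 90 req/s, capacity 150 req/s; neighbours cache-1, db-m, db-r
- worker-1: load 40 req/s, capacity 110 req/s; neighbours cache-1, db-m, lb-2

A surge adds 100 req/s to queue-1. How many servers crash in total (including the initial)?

Round 1 — queue-1 at 190 > 160. queue-1 crashes.
  queue-1 sheds 190 req/s to db-m, lb-2: 95 each.
    db-m: 80+95 = 175 > 100
    lb-2: 10+95 = 105 > 80
Round 2 — db-m, lb-2 crash.
  db-m sheds 175 req/s to cache-1, cache-2, db-r, search-2, worker-1: 35 each.
    cache-1: 60+35 = 95 ≤ 100
    cache-2: 80+35 = 115 ≤ 150
    db-r: 80+35 = 115 ≤ 150
    search-2: 90+35 = 125 ≤ 150
    worker-1: 40+35 = 75 ≤ 110
  lb-2 sheds 105 req/s to cache-2, queue-2, search-1, worker-1: 26 each (1 lost).
    cache-2: 115+26 = 141 ≤ 150
    queue-2: 10+26 = 36 ≤ 70
    search-1: 10+26 = 36 ≤ 90
    worker-1: 75+26 = 101 ≤ 110
No further crashes.

3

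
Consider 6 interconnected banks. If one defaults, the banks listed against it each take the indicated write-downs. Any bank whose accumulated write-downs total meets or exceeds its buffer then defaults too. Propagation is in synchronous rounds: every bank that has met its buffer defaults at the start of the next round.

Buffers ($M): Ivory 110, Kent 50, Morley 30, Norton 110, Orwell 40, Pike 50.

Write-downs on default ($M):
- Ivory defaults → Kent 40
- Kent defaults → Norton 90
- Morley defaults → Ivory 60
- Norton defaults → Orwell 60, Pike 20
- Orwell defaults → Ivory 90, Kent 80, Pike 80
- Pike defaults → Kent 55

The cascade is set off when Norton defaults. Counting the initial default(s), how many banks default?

4

Round 1 — Norton defaults (initial).
  Orwell: +60 → 60 ≥ 40
  Pike: +20 → 20 < 50
Round 2 — Orwell defaults.
  Ivory: +90 → 90 < 110
  Kent: +80 → 80 ≥ 50
  Pike: +80 → 100 ≥ 50
Round 3 — Kent, Pike default.
No further defaults.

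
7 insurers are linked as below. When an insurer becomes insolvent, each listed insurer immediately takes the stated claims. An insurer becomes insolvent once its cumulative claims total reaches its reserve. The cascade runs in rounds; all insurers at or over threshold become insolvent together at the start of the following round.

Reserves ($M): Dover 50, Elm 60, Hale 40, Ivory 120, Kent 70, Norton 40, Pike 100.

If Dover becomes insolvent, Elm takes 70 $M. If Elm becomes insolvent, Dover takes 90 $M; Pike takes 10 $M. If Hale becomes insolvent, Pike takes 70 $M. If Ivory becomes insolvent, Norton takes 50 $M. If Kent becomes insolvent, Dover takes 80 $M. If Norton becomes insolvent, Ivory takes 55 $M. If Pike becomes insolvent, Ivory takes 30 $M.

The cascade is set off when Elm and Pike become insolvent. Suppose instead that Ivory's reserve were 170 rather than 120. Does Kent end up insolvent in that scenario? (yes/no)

no

With Ivory's reserve at 170:
Round 1 — Elm, Pike become insolvent (initial).
  Dover: +90 → 90 ≥ 50
  Ivory: +30 → 30 < 170
Round 2 — Dover becomes insolvent.
No further insolvencies.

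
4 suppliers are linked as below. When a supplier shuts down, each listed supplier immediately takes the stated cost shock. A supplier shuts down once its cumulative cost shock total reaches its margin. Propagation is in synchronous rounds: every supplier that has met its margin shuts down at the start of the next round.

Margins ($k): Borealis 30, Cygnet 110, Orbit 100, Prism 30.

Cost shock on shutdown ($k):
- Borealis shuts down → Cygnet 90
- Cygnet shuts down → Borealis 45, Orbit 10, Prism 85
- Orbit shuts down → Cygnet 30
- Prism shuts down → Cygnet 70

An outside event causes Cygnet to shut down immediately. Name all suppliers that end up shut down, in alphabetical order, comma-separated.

Borealis, Cygnet, Prism

Round 1 — Cygnet shuts down (initial).
  Borealis: +45 → 45 ≥ 30
  Orbit: +10 → 10 < 100
  Prism: +85 → 85 ≥ 30
Round 2 — Borealis, Prism shut down.
No further shutdowns.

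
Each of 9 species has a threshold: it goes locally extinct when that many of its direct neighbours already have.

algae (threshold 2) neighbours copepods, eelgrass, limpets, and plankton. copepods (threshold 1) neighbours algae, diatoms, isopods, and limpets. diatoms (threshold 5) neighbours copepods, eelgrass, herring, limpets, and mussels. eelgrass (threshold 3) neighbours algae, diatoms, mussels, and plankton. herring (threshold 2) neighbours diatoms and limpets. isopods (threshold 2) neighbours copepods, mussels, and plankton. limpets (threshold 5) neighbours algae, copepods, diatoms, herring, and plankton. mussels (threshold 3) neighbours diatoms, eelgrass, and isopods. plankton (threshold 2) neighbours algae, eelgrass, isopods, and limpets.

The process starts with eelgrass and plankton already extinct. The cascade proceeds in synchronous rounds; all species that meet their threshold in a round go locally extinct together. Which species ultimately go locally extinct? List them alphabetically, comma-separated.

algae, copepods, eelgrass, isopods, plankton

Round 1 — eelgrass, plankton go locally extinct (initial).
Round 2 — checking thresholds:
  algae: 2 of 4 neighbours ≥ 2, goes locally extinct.
  diatoms: 1 of 5 neighbours < 5, holds.
  isopods: 1 of 3 neighbours < 2, holds.
  limpets: 1 of 5 neighbours < 5, holds.
  mussels: 1 of 3 neighbours < 3, holds.
Round 3 — checking thresholds:
  copepods: 1 of 4 neighbours ≥ 1, goes locally extinct.
  diatoms: 1 of 5 neighbours < 5, holds.
  isopods: 1 of 3 neighbours < 2, holds.
  limpets: 2 of 5 neighbours < 5, holds.
  mussels: 1 of 3 neighbours < 3, holds.
Round 4 — checking thresholds:
  diatoms: 2 of 5 neighbours < 5, holds.
  isopods: 2 of 3 neighbours ≥ 2, goes locally extinct.
  limpets: 3 of 5 neighbours < 5, holds.
  mussels: 1 of 3 neighbours < 3, holds.
Round 5 — no new extinctions; cascade stops.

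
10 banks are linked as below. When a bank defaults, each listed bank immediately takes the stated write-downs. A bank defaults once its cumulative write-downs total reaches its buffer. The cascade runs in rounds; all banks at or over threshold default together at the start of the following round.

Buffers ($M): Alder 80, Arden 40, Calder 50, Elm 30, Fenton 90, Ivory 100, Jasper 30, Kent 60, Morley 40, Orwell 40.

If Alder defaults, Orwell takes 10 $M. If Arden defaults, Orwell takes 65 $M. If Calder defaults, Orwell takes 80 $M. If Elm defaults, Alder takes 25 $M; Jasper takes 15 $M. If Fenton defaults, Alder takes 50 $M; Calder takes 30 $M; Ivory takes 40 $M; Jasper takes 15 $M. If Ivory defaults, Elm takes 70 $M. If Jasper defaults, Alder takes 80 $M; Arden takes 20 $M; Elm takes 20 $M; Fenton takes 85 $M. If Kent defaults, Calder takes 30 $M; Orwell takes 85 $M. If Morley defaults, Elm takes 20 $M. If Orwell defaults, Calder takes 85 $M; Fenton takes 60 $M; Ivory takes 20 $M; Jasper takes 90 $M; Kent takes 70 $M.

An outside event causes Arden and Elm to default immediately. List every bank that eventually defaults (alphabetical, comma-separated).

Alder, Arden, Calder, Elm, Fenton, Jasper, Kent, Orwell

Round 1 — Arden, Elm default (initial).
  Alder: +25 → 25 < 80
  Jasper: +15 → 15 < 30
  Orwell: +65 → 65 ≥ 40
Round 2 — Orwell defaults.
  Calder: +85 → 85 ≥ 50
  Fenton: +60 → 60 < 90
  Ivory: +20 → 20 < 100
  Jasper: +90 → 105 ≥ 30
  Kent: +70 → 70 ≥ 60
Round 3 — Calder, Jasper, Kent default.
  Alder: +80 → 105 ≥ 80
  Fenton: +85 → 145 ≥ 90
Round 4 — Alder, Fenton default.
  Ivory: +40 → 60 < 100
No further defaults.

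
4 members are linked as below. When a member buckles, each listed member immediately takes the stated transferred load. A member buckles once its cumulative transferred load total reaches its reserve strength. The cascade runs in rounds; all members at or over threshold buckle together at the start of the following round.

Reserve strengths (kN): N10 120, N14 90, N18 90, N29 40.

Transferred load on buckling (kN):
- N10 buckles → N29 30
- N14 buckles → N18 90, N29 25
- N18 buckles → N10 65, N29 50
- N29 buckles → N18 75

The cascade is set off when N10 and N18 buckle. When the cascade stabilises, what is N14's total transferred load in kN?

Round 1 — N10, N18 buckle (initial).
  N29: +30+50 → 80 ≥ 40
Round 2 — N29 buckles.
No further bucklings.

0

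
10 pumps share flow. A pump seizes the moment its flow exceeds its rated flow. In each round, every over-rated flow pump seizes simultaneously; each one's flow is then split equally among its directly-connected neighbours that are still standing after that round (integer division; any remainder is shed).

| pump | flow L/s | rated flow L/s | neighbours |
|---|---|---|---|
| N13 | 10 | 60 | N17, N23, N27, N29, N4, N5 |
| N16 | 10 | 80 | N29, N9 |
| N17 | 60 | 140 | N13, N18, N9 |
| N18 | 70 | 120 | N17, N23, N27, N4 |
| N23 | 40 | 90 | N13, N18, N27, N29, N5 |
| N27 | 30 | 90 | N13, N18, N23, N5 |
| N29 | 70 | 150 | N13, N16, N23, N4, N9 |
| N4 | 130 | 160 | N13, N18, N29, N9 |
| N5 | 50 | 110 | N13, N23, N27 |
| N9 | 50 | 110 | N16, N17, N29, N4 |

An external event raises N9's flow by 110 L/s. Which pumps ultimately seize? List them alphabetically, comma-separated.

Round 1 — N9 at 160 > 110. N9 seizes.
  N9 sheds 160 L/s to N16, N17, N29, N4: 40 each.
    N16: 10+40 = 50 ≤ 80
    N17: 60+40 = 100 ≤ 140
    N29: 70+40 = 110 ≤ 150
    N4: 130+40 = 170 > 160
Round 2 — N4 seizes.
  N4 sheds 170 L/s to N13, N18, N29: 56 each (2 lost).
    N13: 10+56 = 66 > 60
    N18: 70+56 = 126 > 120
    N29: 110+56 = 166 > 150
Round 3 — N13, N18, N29 seize.
  N13 sheds 66 L/s to N17, N23, N27, N5: 16 each (2 lost).
    N17: 100+16 = 116 ≤ 140
    N23: 40+16 = 56 ≤ 90
    N27: 30+16 = 46 ≤ 90
    N5: 50+16 = 66 ≤ 110
  N18 sheds 126 L/s to N17, N23, N27: 42 each.
    N17: 116+42 = 158 > 140
    N23: 56+42 = 98 > 90
    N27: 46+42 = 88 ≤ 90
  N29 sheds 166 L/s to N16, N23: 83 each.
    N16: 50+83 = 133 > 80
    N23: 98+83 = 181 > 90
Round 4 — N16, N17, N23 seize.
  N16 sheds 133 L/s: no online neighbours, lost.
  N17 sheds 158 L/s: no online neighbours, lost.
  N23 sheds 181 L/s to N27, N5: 90 each (1 lost).
    N27: 88+90 = 178 > 90
    N5: 66+90 = 156 > 110
Round 5 — N27, N5 seize.
  N27 sheds 178 L/s: no online neighbours, lost.
  N5 sheds 156 L/s: no online neighbours, lost.
No further seizures.

N13, N16, N17, N18, N23, N27, N29, N4, N5, N9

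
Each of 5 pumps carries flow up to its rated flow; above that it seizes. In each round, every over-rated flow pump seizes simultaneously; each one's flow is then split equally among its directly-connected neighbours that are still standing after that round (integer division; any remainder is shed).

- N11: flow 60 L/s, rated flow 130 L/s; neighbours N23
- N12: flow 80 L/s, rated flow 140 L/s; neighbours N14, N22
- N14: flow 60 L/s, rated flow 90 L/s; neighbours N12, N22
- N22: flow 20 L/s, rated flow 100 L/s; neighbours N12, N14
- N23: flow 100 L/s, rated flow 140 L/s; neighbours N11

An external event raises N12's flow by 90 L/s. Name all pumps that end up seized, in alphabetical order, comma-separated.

N12, N14, N22

Round 1 — N12 at 170 > 140. N12 seizes.
  N12 sheds 170 L/s to N14, N22: 85 each.
    N14: 60+85 = 145 > 90
    N22: 20+85 = 105 > 100
Round 2 — N14, N22 seize.
  N14 sheds 145 L/s: no online neighbours, lost.
  N22 sheds 105 L/s: no online neighbours, lost.
No further seizures.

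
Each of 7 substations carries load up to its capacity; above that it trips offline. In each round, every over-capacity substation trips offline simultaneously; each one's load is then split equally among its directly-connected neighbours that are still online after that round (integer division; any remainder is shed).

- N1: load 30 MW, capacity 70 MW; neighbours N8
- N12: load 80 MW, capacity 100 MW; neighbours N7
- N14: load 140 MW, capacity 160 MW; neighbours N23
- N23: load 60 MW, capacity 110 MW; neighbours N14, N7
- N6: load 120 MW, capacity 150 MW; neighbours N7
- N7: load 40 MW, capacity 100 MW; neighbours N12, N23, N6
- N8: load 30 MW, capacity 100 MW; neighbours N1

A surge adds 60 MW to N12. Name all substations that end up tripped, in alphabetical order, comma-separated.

Round 1 — N12 at 140 > 100. N12 trips offline.
  N12 sheds 140 MW to N7: 140 each.
    N7: 40+140 = 180 > 100
Round 2 — N7 trips offline.
  N7 sheds 180 MW to N23, N6: 90 each.
    N23: 60+90 = 150 > 110
    N6: 120+90 = 210 > 150
Round 3 — N23, N6 trip offline.
  N23 sheds 150 MW to N14: 150 each.
    N14: 140+150 = 290 > 160
  N6 sheds 210 MW: no online neighbours, lost.
Round 4 — N14 trips offline.
  N14 sheds 290 MW: no online neighbours, lost.
No further trips.

N12, N14, N23, N6, N7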